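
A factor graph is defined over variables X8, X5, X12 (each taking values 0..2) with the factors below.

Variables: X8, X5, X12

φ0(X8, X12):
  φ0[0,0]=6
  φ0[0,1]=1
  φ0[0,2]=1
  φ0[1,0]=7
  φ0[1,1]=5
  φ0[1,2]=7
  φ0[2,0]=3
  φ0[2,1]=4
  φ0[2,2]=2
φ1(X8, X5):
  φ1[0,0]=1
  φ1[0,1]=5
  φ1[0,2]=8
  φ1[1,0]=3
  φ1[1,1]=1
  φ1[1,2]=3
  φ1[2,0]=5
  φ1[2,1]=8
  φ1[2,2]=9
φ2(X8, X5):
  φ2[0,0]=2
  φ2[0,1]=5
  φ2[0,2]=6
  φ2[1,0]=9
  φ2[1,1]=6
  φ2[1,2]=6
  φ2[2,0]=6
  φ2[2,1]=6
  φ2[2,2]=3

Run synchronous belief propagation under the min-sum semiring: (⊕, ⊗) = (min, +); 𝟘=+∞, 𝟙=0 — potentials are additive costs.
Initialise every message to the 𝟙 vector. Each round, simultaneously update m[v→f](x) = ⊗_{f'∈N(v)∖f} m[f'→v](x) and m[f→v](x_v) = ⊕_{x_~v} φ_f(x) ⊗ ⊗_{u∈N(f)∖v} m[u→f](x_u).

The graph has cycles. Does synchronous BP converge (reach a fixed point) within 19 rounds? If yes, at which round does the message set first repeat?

init: all messages = 𝟙 over 3 values
r1 m[φ0→X8] = [1, 5, 2]
r1 m[φ0→X12] = [3, 1, 1]
r1 m[φ1→X8] = [1, 1, 5]
r1 m[φ1→X5] = [1, 1, 3]
r1 m[φ2→X8] = [2, 6, 3]
r1 m[φ2→X5] = [2, 5, 3]
r1 m[X8→φ0] = [0, 0, 0]
r1 m[X8→φ1] = [0, 0, 0]
r1 m[X8→φ2] = [0, 0, 0]
r1 m[X5→φ1] = [0, 0, 0]
r1 m[X5→φ2] = [0, 0, 0]
r1 m[X12→φ0] = [0, 0, 0]
r2 m[φ0→X8] = [1, 5, 2]
r2 m[φ0→X12] = [3, 1, 1]
r2 m[φ1→X8] = [1, 1, 5]
r2 m[φ1→X5] = [1, 1, 3]
r2 m[φ2→X8] = [2, 6, 3]
r2 m[φ2→X5] = [2, 5, 3]
r2 m[X8→φ0] = [3, 7, 8]
r2 m[X8→φ1] = [3, 11, 5]
r2 m[X8→φ2] = [2, 6, 7]
r2 m[X5→φ1] = [2, 5, 3]
r2 m[X5→φ2] = [1, 1, 3]
r2 m[X12→φ0] = [0, 0, 0]
r3 m[φ0→X8] = [1, 5, 2]
r3 m[φ0→X12] = [9, 4, 4]
r3 m[φ1→X8] = [3, 5, 7]
r3 m[φ1→X5] = [4, 8, 11]
r3 m[φ2→X8] = [3, 7, 6]
r3 m[φ2→X5] = [4, 7, 8]
r3 m[X8→φ0] = [3, 7, 8]
r3 m[X8→φ1] = [3, 11, 5]
r3 m[X8→φ2] = [2, 6, 7]
r3 m[X5→φ1] = [2, 5, 3]
r3 m[X5→φ2] = [1, 1, 3]
r3 m[X12→φ0] = [0, 0, 0]
r4 m[φ0→X8] = [1, 5, 2]
r4 m[φ0→X12] = [9, 4, 4]
r4 m[φ1→X8] = [3, 5, 7]
r4 m[φ1→X5] = [4, 8, 11]
r4 m[φ2→X8] = [3, 7, 6]
r4 m[φ2→X5] = [4, 7, 8]
r4 m[X8→φ0] = [6, 12, 13]
r4 m[X8→φ1] = [4, 12, 8]
r4 m[X8→φ2] = [4, 10, 9]
r4 m[X5→φ1] = [4, 7, 8]
r4 m[X5→φ2] = [4, 8, 11]
r4 m[X12→φ0] = [0, 0, 0]
r5 m[φ0→X8] = [1, 5, 2]
r5 m[φ0→X12] = [12, 7, 7]
r5 m[φ1→X8] = [5, 7, 9]
r5 m[φ1→X5] = [5, 9, 12]
r5 m[φ2→X8] = [6, 13, 10]
r5 m[φ2→X5] = [6, 9, 10]
r5 m[X8→φ0] = [6, 12, 13]
r5 m[X8→φ1] = [4, 12, 8]
r5 m[X8→φ2] = [4, 10, 9]
r5 m[X5→φ1] = [4, 7, 8]
r5 m[X5→φ2] = [4, 8, 11]
r5 m[X12→φ0] = [0, 0, 0]
r6 m[φ0→X8] = [1, 5, 2]
r6 m[φ0→X12] = [12, 7, 7]
r6 m[φ1→X8] = [5, 7, 9]
r6 m[φ1→X5] = [5, 9, 12]
r6 m[φ2→X8] = [6, 13, 10]
r6 m[φ2→X5] = [6, 9, 10]
r6 m[X8→φ0] = [11, 20, 19]
r6 m[X8→φ1] = [7, 18, 12]
r6 m[X8→φ2] = [6, 12, 11]
r6 m[X5→φ1] = [6, 9, 10]
r6 m[X5→φ2] = [5, 9, 12]
r6 m[X12→φ0] = [0, 0, 0]
r7 m[φ0→X8] = [1, 5, 2]
r7 m[φ0→X12] = [17, 12, 12]
r7 m[φ1→X8] = [7, 9, 11]
r7 m[φ1→X5] = [8, 12, 15]
r7 m[φ2→X8] = [7, 14, 11]
r7 m[φ2→X5] = [8, 11, 12]
r7 m[X8→φ0] = [11, 20, 19]
r7 m[X8→φ1] = [7, 18, 12]
r7 m[X8→φ2] = [6, 12, 11]
r7 m[X5→φ1] = [6, 9, 10]
r7 m[X5→φ2] = [5, 9, 12]
r7 m[X12→φ0] = [0, 0, 0]
r8 m[φ0→X8] = [1, 5, 2]
r8 m[φ0→X12] = [17, 12, 12]
r8 m[φ1→X8] = [7, 9, 11]
r8 m[φ1→X5] = [8, 12, 15]
r8 m[φ2→X8] = [7, 14, 11]
r8 m[φ2→X5] = [8, 11, 12]
r8 m[X8→φ0] = [14, 23, 22]
r8 m[X8→φ1] = [8, 19, 13]
r8 m[X8→φ2] = [8, 14, 13]
r8 m[X5→φ1] = [8, 11, 12]
r8 m[X5→φ2] = [8, 12, 15]
r8 m[X12→φ0] = [0, 0, 0]
r9 m[φ0→X8] = [1, 5, 2]
r9 m[φ0→X12] = [20, 15, 15]
r9 m[φ1→X8] = [9, 11, 13]
r9 m[φ1→X5] = [9, 13, 16]
r9 m[φ2→X8] = [10, 17, 14]
r9 m[φ2→X5] = [10, 13, 14]
r9 m[X8→φ0] = [14, 23, 22]
r9 m[X8→φ1] = [8, 19, 13]
r9 m[X8→φ2] = [8, 14, 13]
r9 m[X5→φ1] = [8, 11, 12]
r9 m[X5→φ2] = [8, 12, 15]
r9 m[X12→φ0] = [0, 0, 0]
r10 m[φ0→X8] = [1, 5, 2]
r10 m[φ0→X12] = [20, 15, 15]
r10 m[φ1→X8] = [9, 11, 13]
r10 m[φ1→X5] = [9, 13, 16]
r10 m[φ2→X8] = [10, 17, 14]
r10 m[φ2→X5] = [10, 13, 14]
r10 m[X8→φ0] = [19, 28, 27]
r10 m[X8→φ1] = [11, 22, 16]
r10 m[X8→φ2] = [10, 16, 15]
r10 m[X5→φ1] = [10, 13, 14]
r10 m[X5→φ2] = [9, 13, 16]
r10 m[X12→φ0] = [0, 0, 0]
r11 m[φ0→X8] = [1, 5, 2]
r11 m[φ0→X12] = [25, 20, 20]
r11 m[φ1→X8] = [11, 13, 15]
r11 m[φ1→X5] = [12, 16, 19]
r11 m[φ2→X8] = [11, 18, 15]
r11 m[φ2→X5] = [12, 15, 16]
r11 m[X8→φ0] = [19, 28, 27]
r11 m[X8→φ1] = [11, 22, 16]
r11 m[X8→φ2] = [10, 16, 15]
r11 m[X5→φ1] = [10, 13, 14]
r11 m[X5→φ2] = [9, 13, 16]
r11 m[X12→φ0] = [0, 0, 0]
r12 m[φ0→X8] = [1, 5, 2]
r12 m[φ0→X12] = [25, 20, 20]
r12 m[φ1→X8] = [11, 13, 15]
r12 m[φ1→X5] = [12, 16, 19]
r12 m[φ2→X8] = [11, 18, 15]
r12 m[φ2→X5] = [12, 15, 16]
r12 m[X8→φ0] = [22, 31, 30]
r12 m[X8→φ1] = [12, 23, 17]
r12 m[X8→φ2] = [12, 18, 17]
r12 m[X5→φ1] = [12, 15, 16]
r12 m[X5→φ2] = [12, 16, 19]
r12 m[X12→φ0] = [0, 0, 0]
r13 m[φ0→X8] = [1, 5, 2]
r13 m[φ0→X12] = [28, 23, 23]
r13 m[φ1→X8] = [13, 15, 17]
r13 m[φ1→X5] = [13, 17, 20]
r13 m[φ2→X8] = [14, 21, 18]
r13 m[φ2→X5] = [14, 17, 18]
r13 m[X8→φ0] = [22, 31, 30]
r13 m[X8→φ1] = [12, 23, 17]
r13 m[X8→φ2] = [12, 18, 17]
r13 m[X5→φ1] = [12, 15, 16]
r13 m[X5→φ2] = [12, 16, 19]
r13 m[X12→φ0] = [0, 0, 0]
r14 m[φ0→X8] = [1, 5, 2]
r14 m[φ0→X12] = [28, 23, 23]
r14 m[φ1→X8] = [13, 15, 17]
r14 m[φ1→X5] = [13, 17, 20]
r14 m[φ2→X8] = [14, 21, 18]
r14 m[φ2→X5] = [14, 17, 18]
r14 m[X8→φ0] = [27, 36, 35]
r14 m[X8→φ1] = [15, 26, 20]
r14 m[X8→φ2] = [14, 20, 19]
r14 m[X5→φ1] = [14, 17, 18]
r14 m[X5→φ2] = [13, 17, 20]
r14 m[X12→φ0] = [0, 0, 0]
r15 m[φ0→X8] = [1, 5, 2]
r15 m[φ0→X12] = [33, 28, 28]
r15 m[φ1→X8] = [15, 17, 19]
r15 m[φ1→X5] = [16, 20, 23]
r15 m[φ2→X8] = [15, 22, 19]
r15 m[φ2→X5] = [16, 19, 20]
r15 m[X8→φ0] = [27, 36, 35]
r15 m[X8→φ1] = [15, 26, 20]
r15 m[X8→φ2] = [14, 20, 19]
r15 m[X5→φ1] = [14, 17, 18]
r15 m[X5→φ2] = [13, 17, 20]
r15 m[X12→φ0] = [0, 0, 0]
r16 m[φ0→X8] = [1, 5, 2]
r16 m[φ0→X12] = [33, 28, 28]
r16 m[φ1→X8] = [15, 17, 19]
r16 m[φ1→X5] = [16, 20, 23]
r16 m[φ2→X8] = [15, 22, 19]
r16 m[φ2→X5] = [16, 19, 20]
r16 m[X8→φ0] = [30, 39, 38]
r16 m[X8→φ1] = [16, 27, 21]
r16 m[X8→φ2] = [16, 22, 21]
r16 m[X5→φ1] = [16, 19, 20]
r16 m[X5→φ2] = [16, 20, 23]
r16 m[X12→φ0] = [0, 0, 0]
r17 m[φ0→X8] = [1, 5, 2]
r17 m[φ0→X12] = [36, 31, 31]
r17 m[φ1→X8] = [17, 19, 21]
r17 m[φ1→X5] = [17, 21, 24]
r17 m[φ2→X8] = [18, 25, 22]
r17 m[φ2→X5] = [18, 21, 22]
r17 m[X8→φ0] = [30, 39, 38]
r17 m[X8→φ1] = [16, 27, 21]
r17 m[X8→φ2] = [16, 22, 21]
r17 m[X5→φ1] = [16, 19, 20]
r17 m[X5→φ2] = [16, 20, 23]
r17 m[X12→φ0] = [0, 0, 0]
r18 m[φ0→X8] = [1, 5, 2]
r18 m[φ0→X12] = [36, 31, 31]
r18 m[φ1→X8] = [17, 19, 21]
r18 m[φ1→X5] = [17, 21, 24]
r18 m[φ2→X8] = [18, 25, 22]
r18 m[φ2→X5] = [18, 21, 22]
r18 m[X8→φ0] = [35, 44, 43]
r18 m[X8→φ1] = [19, 30, 24]
r18 m[X8→φ2] = [18, 24, 23]
r18 m[X5→φ1] = [18, 21, 22]
r18 m[X5→φ2] = [17, 21, 24]
r18 m[X12→φ0] = [0, 0, 0]
r19 m[φ0→X8] = [1, 5, 2]
r19 m[φ0→X12] = [41, 36, 36]
r19 m[φ1→X8] = [19, 21, 23]
r19 m[φ1→X5] = [20, 24, 27]
r19 m[φ2→X8] = [19, 26, 23]
r19 m[φ2→X5] = [20, 23, 24]
r19 m[X8→φ0] = [35, 44, 43]
r19 m[X8→φ1] = [19, 30, 24]
r19 m[X8→φ2] = [18, 24, 23]
r19 m[X5→φ1] = [18, 21, 22]
r19 m[X5→φ2] = [17, 21, 24]
r19 m[X12→φ0] = [0, 0, 0]
no fixed point within 19 rounds

NOT CONVERGED within 19 rounds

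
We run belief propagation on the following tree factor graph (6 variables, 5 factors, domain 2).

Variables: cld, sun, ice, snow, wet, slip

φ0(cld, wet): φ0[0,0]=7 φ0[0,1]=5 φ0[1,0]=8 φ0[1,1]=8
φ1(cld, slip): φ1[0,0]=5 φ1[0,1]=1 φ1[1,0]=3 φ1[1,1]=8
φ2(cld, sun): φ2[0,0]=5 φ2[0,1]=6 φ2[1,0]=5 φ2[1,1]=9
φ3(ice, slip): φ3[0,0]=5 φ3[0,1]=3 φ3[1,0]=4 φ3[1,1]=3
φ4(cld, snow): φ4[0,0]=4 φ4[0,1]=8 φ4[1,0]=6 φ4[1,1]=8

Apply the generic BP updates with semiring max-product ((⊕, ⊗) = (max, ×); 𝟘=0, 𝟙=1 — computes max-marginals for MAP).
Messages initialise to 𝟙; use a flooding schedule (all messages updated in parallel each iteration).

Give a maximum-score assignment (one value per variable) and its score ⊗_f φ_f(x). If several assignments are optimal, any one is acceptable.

init: all messages = 𝟙 over 2 values
r1 m[φ0→cld] = [7, 8]
r1 m[φ0→wet] = [8, 8]
r1 m[φ1→cld] = [5, 8]
r1 m[φ1→slip] = [5, 8]
r1 m[φ2→cld] = [6, 9]
r1 m[φ2→sun] = [5, 9]
r1 m[φ3→ice] = [5, 4]
r1 m[φ3→slip] = [5, 3]
r1 m[φ4→cld] = [8, 8]
r1 m[φ4→snow] = [6, 8]
r1 m[cld→φ0] = [1, 1]
r1 m[cld→φ1] = [1, 1]
r1 m[cld→φ2] = [1, 1]
r1 m[cld→φ4] = [1, 1]
r1 m[sun→φ2] = [1, 1]
r1 m[ice→φ3] = [1, 1]
r1 m[snow→φ4] = [1, 1]
r1 m[wet→φ0] = [1, 1]
r1 m[slip→φ1] = [1, 1]
r1 m[slip→φ3] = [1, 1]
r2 m[φ0→cld] = [7, 8]
r2 m[φ0→wet] = [8, 8]
r2 m[φ1→cld] = [5, 8]
r2 m[φ1→slip] = [5, 8]
r2 m[φ2→cld] = [6, 9]
r2 m[φ2→sun] = [5, 9]
r2 m[φ3→ice] = [5, 4]
r2 m[φ3→slip] = [5, 3]
r2 m[φ4→cld] = [8, 8]
r2 m[φ4→snow] = [6, 8]
r2 m[cld→φ0] = [240, 576]
r2 m[cld→φ1] = [336, 576]
r2 m[cld→φ2] = [280, 512]
r2 m[cld→φ4] = [210, 576]
r2 m[sun→φ2] = [1, 1]
r2 m[ice→φ3] = [1, 1]
r2 m[snow→φ4] = [1, 1]
r2 m[wet→φ0] = [1, 1]
r2 m[slip→φ1] = [5, 3]
r2 m[slip→φ3] = [5, 8]
r3 m[φ0→cld] = [7, 8]
r3 m[φ0→wet] = [4608, 4608]
r3 m[φ1→cld] = [25, 24]
r3 m[φ1→slip] = [1728, 4608]
r3 m[φ2→cld] = [6, 9]
r3 m[φ2→sun] = [2560, 4608]
r3 m[φ3→ice] = [25, 24]
r3 m[φ3→slip] = [5, 3]
r3 m[φ4→cld] = [8, 8]
r3 m[φ4→snow] = [3456, 4608]
r3 m[cld→φ0] = [240, 576]
r3 m[cld→φ1] = [336, 576]
r3 m[cld→φ2] = [280, 512]
r3 m[cld→φ4] = [210, 576]
r3 m[sun→φ2] = [1, 1]
r3 m[ice→φ3] = [1, 1]
r3 m[snow→φ4] = [1, 1]
r3 m[wet→φ0] = [1, 1]
r3 m[slip→φ1] = [5, 3]
r3 m[slip→φ3] = [5, 8]
r4 m[φ0→cld] = [7, 8]
r4 m[φ0→wet] = [4608, 4608]
r4 m[φ1→cld] = [25, 24]
r4 m[φ1→slip] = [1728, 4608]
r4 m[φ2→cld] = [6, 9]
r4 m[φ2→sun] = [2560, 4608]
r4 m[φ3→ice] = [25, 24]
r4 m[φ3→slip] = [5, 3]
r4 m[φ4→cld] = [8, 8]
r4 m[φ4→snow] = [3456, 4608]
r4 m[cld→φ0] = [1200, 1728]
r4 m[cld→φ1] = [336, 576]
r4 m[cld→φ2] = [1400, 1536]
r4 m[cld→φ4] = [1050, 1728]
r4 m[sun→φ2] = [1, 1]
r4 m[ice→φ3] = [1, 1]
r4 m[snow→φ4] = [1, 1]
r4 m[wet→φ0] = [1, 1]
r4 m[slip→φ1] = [5, 3]
r4 m[slip→φ3] = [1728, 4608]
r5 m[φ0→cld] = [7, 8]
r5 m[φ0→wet] = [13824, 13824]
r5 m[φ1→cld] = [25, 24]
r5 m[φ1→slip] = [1728, 4608]
r5 m[φ2→cld] = [6, 9]
r5 m[φ2→sun] = [7680, 13824]
r5 m[φ3→ice] = [13824, 13824]
r5 m[φ3→slip] = [5, 3]
r5 m[φ4→cld] = [8, 8]
r5 m[φ4→snow] = [10368, 13824]
r5 m[cld→φ0] = [1200, 1728]
r5 m[cld→φ1] = [336, 576]
r5 m[cld→φ2] = [1400, 1536]
r5 m[cld→φ4] = [1050, 1728]
r5 m[sun→φ2] = [1, 1]
r5 m[ice→φ3] = [1, 1]
r5 m[snow→φ4] = [1, 1]
r5 m[wet→φ0] = [1, 1]
r5 m[slip→φ1] = [5, 3]
r5 m[slip→φ3] = [1728, 4608]
r6 m[φ0→cld] = [7, 8]
r6 m[φ0→wet] = [13824, 13824]
r6 m[φ1→cld] = [25, 24]
r6 m[φ1→slip] = [1728, 4608]
r6 m[φ2→cld] = [6, 9]
r6 m[φ2→sun] = [7680, 13824]
r6 m[φ3→ice] = [13824, 13824]
r6 m[φ3→slip] = [5, 3]
r6 m[φ4→cld] = [8, 8]
r6 m[φ4→snow] = [10368, 13824]
r6 m[cld→φ0] = [1200, 1728]
r6 m[cld→φ1] = [336, 576]
r6 m[cld→φ2] = [1400, 1536]
r6 m[cld→φ4] = [1050, 1728]
r6 m[sun→φ2] = [1, 1]
r6 m[ice→φ3] = [1, 1]
r6 m[snow→φ4] = [1, 1]
r6 m[wet→φ0] = [1, 1]
r6 m[slip→φ1] = [5, 3]
r6 m[slip→φ3] = [1728, 4608]
fixed point reached at round 6
traceback from cld: (cld=1, sun=1, ice=0, snow=1, wet=0, slip=1), score=13824

assignment: (cld=1, sun=1, ice=0, snow=1, wet=0, slip=1); score = 13824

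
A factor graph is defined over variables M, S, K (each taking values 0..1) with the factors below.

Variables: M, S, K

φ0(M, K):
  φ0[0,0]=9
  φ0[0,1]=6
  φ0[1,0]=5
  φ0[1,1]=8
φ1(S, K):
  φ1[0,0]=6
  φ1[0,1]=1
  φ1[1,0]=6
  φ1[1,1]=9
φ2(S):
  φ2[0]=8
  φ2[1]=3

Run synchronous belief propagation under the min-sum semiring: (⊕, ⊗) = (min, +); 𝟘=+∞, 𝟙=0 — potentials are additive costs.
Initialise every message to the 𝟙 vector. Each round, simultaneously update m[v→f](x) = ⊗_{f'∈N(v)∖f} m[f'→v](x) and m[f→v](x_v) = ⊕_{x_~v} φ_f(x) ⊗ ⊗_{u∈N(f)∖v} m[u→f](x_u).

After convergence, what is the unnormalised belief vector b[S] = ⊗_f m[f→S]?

init: all messages = 𝟙 over 2 values
r1 m[φ0→M] = [6, 5]
r1 m[φ0→K] = [5, 6]
r1 m[φ1→S] = [1, 6]
r1 m[φ1→K] = [6, 1]
r1 m[φ2→S] = [8, 3]
r1 m[M→φ0] = [0, 0]
r1 m[S→φ1] = [0, 0]
r1 m[S→φ2] = [0, 0]
r1 m[K→φ0] = [0, 0]
r1 m[K→φ1] = [0, 0]
r2 m[φ0→M] = [6, 5]
r2 m[φ0→K] = [5, 6]
r2 m[φ1→S] = [1, 6]
r2 m[φ1→K] = [6, 1]
r2 m[φ2→S] = [8, 3]
r2 m[M→φ0] = [0, 0]
r2 m[S→φ1] = [8, 3]
r2 m[S→φ2] = [1, 6]
r2 m[K→φ0] = [6, 1]
r2 m[K→φ1] = [5, 6]
r3 m[φ0→M] = [7, 9]
r3 m[φ0→K] = [5, 6]
r3 m[φ1→S] = [7, 11]
r3 m[φ1→K] = [9, 9]
r3 m[φ2→S] = [8, 3]
r3 m[M→φ0] = [0, 0]
r3 m[S→φ1] = [8, 3]
r3 m[S→φ2] = [1, 6]
r3 m[K→φ0] = [6, 1]
r3 m[K→φ1] = [5, 6]
r4 m[φ0→M] = [7, 9]
r4 m[φ0→K] = [5, 6]
r4 m[φ1→S] = [7, 11]
r4 m[φ1→K] = [9, 9]
r4 m[φ2→S] = [8, 3]
r4 m[M→φ0] = [0, 0]
r4 m[S→φ1] = [8, 3]
r4 m[S→φ2] = [7, 11]
r4 m[K→φ0] = [9, 9]
r4 m[K→φ1] = [5, 6]
r5 m[φ0→M] = [15, 14]
r5 m[φ0→K] = [5, 6]
r5 m[φ1→S] = [7, 11]
r5 m[φ1→K] = [9, 9]
r5 m[φ2→S] = [8, 3]
r5 m[M→φ0] = [0, 0]
r5 m[S→φ1] = [8, 3]
r5 m[S→φ2] = [7, 11]
r5 m[K→φ0] = [9, 9]
r5 m[K→φ1] = [5, 6]
r6 m[φ0→M] = [15, 14]
r6 m[φ0→K] = [5, 6]
r6 m[φ1→S] = [7, 11]
r6 m[φ1→K] = [9, 9]
r6 m[φ2→S] = [8, 3]
r6 m[M→φ0] = [0, 0]
r6 m[S→φ1] = [8, 3]
r6 m[S→φ2] = [7, 11]
r6 m[K→φ0] = [9, 9]
r6 m[K→φ1] = [5, 6]
fixed point reached at round 6
b[S] = ⊗ incoming = [15, 14]

b[S] = [15, 14]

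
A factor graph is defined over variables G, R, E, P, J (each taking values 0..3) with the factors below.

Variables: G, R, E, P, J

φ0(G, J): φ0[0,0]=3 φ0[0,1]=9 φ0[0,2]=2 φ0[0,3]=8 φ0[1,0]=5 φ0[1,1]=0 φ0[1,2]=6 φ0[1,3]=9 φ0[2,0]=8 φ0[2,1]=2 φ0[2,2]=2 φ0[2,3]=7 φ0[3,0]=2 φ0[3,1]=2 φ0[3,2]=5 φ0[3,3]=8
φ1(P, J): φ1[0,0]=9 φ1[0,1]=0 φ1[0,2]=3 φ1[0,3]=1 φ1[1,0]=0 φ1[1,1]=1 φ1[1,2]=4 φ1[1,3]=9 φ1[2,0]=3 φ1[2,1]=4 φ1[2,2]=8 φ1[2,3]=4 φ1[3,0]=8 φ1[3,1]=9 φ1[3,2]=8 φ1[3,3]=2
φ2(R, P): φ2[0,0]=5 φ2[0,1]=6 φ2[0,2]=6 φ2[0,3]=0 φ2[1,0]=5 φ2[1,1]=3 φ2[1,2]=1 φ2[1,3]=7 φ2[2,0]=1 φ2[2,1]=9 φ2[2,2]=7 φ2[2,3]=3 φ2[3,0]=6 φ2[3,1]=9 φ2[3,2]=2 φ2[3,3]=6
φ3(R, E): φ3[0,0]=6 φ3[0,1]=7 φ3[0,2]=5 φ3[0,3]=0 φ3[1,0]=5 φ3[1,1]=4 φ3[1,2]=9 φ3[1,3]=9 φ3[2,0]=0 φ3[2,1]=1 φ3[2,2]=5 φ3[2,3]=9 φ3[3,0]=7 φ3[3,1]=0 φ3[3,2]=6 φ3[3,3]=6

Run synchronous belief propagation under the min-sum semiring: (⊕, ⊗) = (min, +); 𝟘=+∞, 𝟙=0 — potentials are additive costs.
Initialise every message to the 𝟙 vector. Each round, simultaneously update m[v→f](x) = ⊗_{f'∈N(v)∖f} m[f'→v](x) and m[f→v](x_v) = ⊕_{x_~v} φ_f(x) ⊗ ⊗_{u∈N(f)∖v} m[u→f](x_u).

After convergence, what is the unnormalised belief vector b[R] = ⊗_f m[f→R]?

b[R] = [5, 8, 1, 6]

init: all messages = 𝟙 over 4 values
r1 m[φ0→G] = [2, 0, 2, 2]
r1 m[φ0→J] = [2, 0, 2, 7]
r1 m[φ1→P] = [0, 0, 3, 2]
r1 m[φ1→J] = [0, 0, 3, 1]
r1 m[φ2→R] = [0, 1, 1, 2]
r1 m[φ2→P] = [1, 3, 1, 0]
r1 m[φ3→R] = [0, 4, 0, 0]
r1 m[φ3→E] = [0, 0, 5, 0]
r1 m[G→φ0] = [0, 0, 0, 0]
r1 m[R→φ2] = [0, 0, 0, 0]
r1 m[R→φ3] = [0, 0, 0, 0]
r1 m[E→φ3] = [0, 0, 0, 0]
r1 m[P→φ1] = [0, 0, 0, 0]
r1 m[P→φ2] = [0, 0, 0, 0]
r1 m[J→φ0] = [0, 0, 0, 0]
r1 m[J→φ1] = [0, 0, 0, 0]
r2 m[φ0→G] = [2, 0, 2, 2]
r2 m[φ0→J] = [2, 0, 2, 7]
r2 m[φ1→P] = [0, 0, 3, 2]
r2 m[φ1→J] = [0, 0, 3, 1]
r2 m[φ2→R] = [0, 1, 1, 2]
r2 m[φ2→P] = [1, 3, 1, 0]
r2 m[φ3→R] = [0, 4, 0, 0]
r2 m[φ3→E] = [0, 0, 5, 0]
r2 m[G→φ0] = [0, 0, 0, 0]
r2 m[R→φ2] = [0, 4, 0, 0]
r2 m[R→φ3] = [0, 1, 1, 2]
r2 m[E→φ3] = [0, 0, 0, 0]
r2 m[P→φ1] = [1, 3, 1, 0]
r2 m[P→φ2] = [0, 0, 3, 2]
r2 m[J→φ0] = [0, 0, 3, 1]
r2 m[J→φ1] = [2, 0, 2, 7]
r3 m[φ0→G] = [3, 0, 2, 2]
r3 m[φ0→J] = [2, 0, 2, 7]
r3 m[φ1→P] = [0, 1, 4, 9]
r3 m[φ1→J] = [3, 1, 4, 2]
r3 m[φ2→R] = [2, 3, 1, 5]
r3 m[φ2→P] = [1, 6, 2, 0]
r3 m[φ3→R] = [0, 4, 0, 0]
r3 m[φ3→E] = [1, 2, 5, 0]
r3 m[G→φ0] = [0, 0, 0, 0]
r3 m[R→φ2] = [0, 4, 0, 0]
r3 m[R→φ3] = [0, 1, 1, 2]
r3 m[E→φ3] = [0, 0, 0, 0]
r3 m[P→φ1] = [1, 3, 1, 0]
r3 m[P→φ2] = [0, 0, 3, 2]
r3 m[J→φ0] = [0, 0, 3, 1]
r3 m[J→φ1] = [2, 0, 2, 7]
r4 m[φ0→G] = [3, 0, 2, 2]
r4 m[φ0→J] = [2, 0, 2, 7]
r4 m[φ1→P] = [0, 1, 4, 9]
r4 m[φ1→J] = [3, 1, 4, 2]
r4 m[φ2→R] = [2, 3, 1, 5]
r4 m[φ2→P] = [1, 6, 2, 0]
r4 m[φ3→R] = [0, 4, 0, 0]
r4 m[φ3→E] = [1, 2, 5, 0]
r4 m[G→φ0] = [0, 0, 0, 0]
r4 m[R→φ2] = [0, 4, 0, 0]
r4 m[R→φ3] = [2, 3, 1, 5]
r4 m[E→φ3] = [0, 0, 0, 0]
r4 m[P→φ1] = [1, 6, 2, 0]
r4 m[P→φ2] = [0, 1, 4, 9]
r4 m[J→φ0] = [3, 1, 4, 2]
r4 m[J→φ1] = [2, 0, 2, 7]
r5 m[φ0→G] = [6, 1, 3, 3]
r5 m[φ0→J] = [2, 0, 2, 7]
r5 m[φ1→P] = [0, 1, 4, 9]
r5 m[φ1→J] = [5, 1, 4, 2]
r5 m[φ2→R] = [5, 4, 1, 6]
r5 m[φ2→P] = [1, 6, 2, 0]
r5 m[φ3→R] = [0, 4, 0, 0]
r5 m[φ3→E] = [1, 2, 6, 2]
r5 m[G→φ0] = [0, 0, 0, 0]
r5 m[R→φ2] = [0, 4, 0, 0]
r5 m[R→φ3] = [2, 3, 1, 5]
r5 m[E→φ3] = [0, 0, 0, 0]
r5 m[P→φ1] = [1, 6, 2, 0]
r5 m[P→φ2] = [0, 1, 4, 9]
r5 m[J→φ0] = [3, 1, 4, 2]
r5 m[J→φ1] = [2, 0, 2, 7]
r6 m[φ0→G] = [6, 1, 3, 3]
r6 m[φ0→J] = [2, 0, 2, 7]
r6 m[φ1→P] = [0, 1, 4, 9]
r6 m[φ1→J] = [5, 1, 4, 2]
r6 m[φ2→R] = [5, 4, 1, 6]
r6 m[φ2→P] = [1, 6, 2, 0]
r6 m[φ3→R] = [0, 4, 0, 0]
r6 m[φ3→E] = [1, 2, 6, 2]
r6 m[G→φ0] = [0, 0, 0, 0]
r6 m[R→φ2] = [0, 4, 0, 0]
r6 m[R→φ3] = [5, 4, 1, 6]
r6 m[E→φ3] = [0, 0, 0, 0]
r6 m[P→φ1] = [1, 6, 2, 0]
r6 m[P→φ2] = [0, 1, 4, 9]
r6 m[J→φ0] = [5, 1, 4, 2]
r6 m[J→φ1] = [2, 0, 2, 7]
r7 m[φ0→G] = [6, 1, 3, 3]
r7 m[φ0→J] = [2, 0, 2, 7]
r7 m[φ1→P] = [0, 1, 4, 9]
r7 m[φ1→J] = [5, 1, 4, 2]
r7 m[φ2→R] = [5, 4, 1, 6]
r7 m[φ2→P] = [1, 6, 2, 0]
r7 m[φ3→R] = [0, 4, 0, 0]
r7 m[φ3→E] = [1, 2, 6, 5]
r7 m[G→φ0] = [0, 0, 0, 0]
r7 m[R→φ2] = [0, 4, 0, 0]
r7 m[R→φ3] = [5, 4, 1, 6]
r7 m[E→φ3] = [0, 0, 0, 0]
r7 m[P→φ1] = [1, 6, 2, 0]
r7 m[P→φ2] = [0, 1, 4, 9]
r7 m[J→φ0] = [5, 1, 4, 2]
r7 m[J→φ1] = [2, 0, 2, 7]
r8 m[φ0→G] = [6, 1, 3, 3]
r8 m[φ0→J] = [2, 0, 2, 7]
r8 m[φ1→P] = [0, 1, 4, 9]
r8 m[φ1→J] = [5, 1, 4, 2]
r8 m[φ2→R] = [5, 4, 1, 6]
r8 m[φ2→P] = [1, 6, 2, 0]
r8 m[φ3→R] = [0, 4, 0, 0]
r8 m[φ3→E] = [1, 2, 6, 5]
r8 m[G→φ0] = [0, 0, 0, 0]
r8 m[R→φ2] = [0, 4, 0, 0]
r8 m[R→φ3] = [5, 4, 1, 6]
r8 m[E→φ3] = [0, 0, 0, 0]
r8 m[P→φ1] = [1, 6, 2, 0]
r8 m[P→φ2] = [0, 1, 4, 9]
r8 m[J→φ0] = [5, 1, 4, 2]
r8 m[J→φ1] = [2, 0, 2, 7]
fixed point reached at round 8
b[R] = ⊗ incoming = [5, 8, 1, 6]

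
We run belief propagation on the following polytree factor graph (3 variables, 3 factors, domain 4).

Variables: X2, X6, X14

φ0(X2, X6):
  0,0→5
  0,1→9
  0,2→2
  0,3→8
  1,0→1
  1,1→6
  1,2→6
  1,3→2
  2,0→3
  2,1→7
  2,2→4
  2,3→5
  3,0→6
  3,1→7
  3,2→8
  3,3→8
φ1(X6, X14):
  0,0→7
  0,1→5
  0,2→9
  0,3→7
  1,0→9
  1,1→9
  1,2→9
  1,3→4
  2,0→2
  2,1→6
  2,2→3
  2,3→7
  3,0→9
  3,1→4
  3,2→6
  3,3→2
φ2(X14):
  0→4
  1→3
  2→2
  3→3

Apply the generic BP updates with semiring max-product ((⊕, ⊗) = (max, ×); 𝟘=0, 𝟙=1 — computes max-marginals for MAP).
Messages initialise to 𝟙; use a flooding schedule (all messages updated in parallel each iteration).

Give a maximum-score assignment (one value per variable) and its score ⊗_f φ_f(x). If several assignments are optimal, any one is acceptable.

assignment: (X2=0, X6=1, X14=0); score = 324

init: all messages = 𝟙 over 4 values
r1 m[φ0→X2] = [9, 6, 7, 8]
r1 m[φ0→X6] = [6, 9, 8, 8]
r1 m[φ1→X6] = [9, 9, 7, 9]
r1 m[φ1→X14] = [9, 9, 9, 7]
r1 m[φ2→X14] = [4, 3, 2, 3]
r1 m[X2→φ0] = [1, 1, 1, 1]
r1 m[X6→φ0] = [1, 1, 1, 1]
r1 m[X6→φ1] = [1, 1, 1, 1]
r1 m[X14→φ1] = [1, 1, 1, 1]
r1 m[X14→φ2] = [1, 1, 1, 1]
r2 m[φ0→X2] = [9, 6, 7, 8]
r2 m[φ0→X6] = [6, 9, 8, 8]
r2 m[φ1→X6] = [9, 9, 7, 9]
r2 m[φ1→X14] = [9, 9, 9, 7]
r2 m[φ2→X14] = [4, 3, 2, 3]
r2 m[X2→φ0] = [1, 1, 1, 1]
r2 m[X6→φ0] = [9, 9, 7, 9]
r2 m[X6→φ1] = [6, 9, 8, 8]
r2 m[X14→φ1] = [4, 3, 2, 3]
r2 m[X14→φ2] = [9, 9, 9, 7]
r3 m[φ0→X2] = [81, 54, 63, 72]
r3 m[φ0→X6] = [6, 9, 8, 8]
r3 m[φ1→X6] = [28, 36, 21, 36]
r3 m[φ1→X14] = [81, 81, 81, 56]
r3 m[φ2→X14] = [4, 3, 2, 3]
r3 m[X2→φ0] = [1, 1, 1, 1]
r3 m[X6→φ0] = [9, 9, 7, 9]
r3 m[X6→φ1] = [6, 9, 8, 8]
r3 m[X14→φ1] = [4, 3, 2, 3]
r3 m[X14→φ2] = [9, 9, 9, 7]
r4 m[φ0→X2] = [81, 54, 63, 72]
r4 m[φ0→X6] = [6, 9, 8, 8]
r4 m[φ1→X6] = [28, 36, 21, 36]
r4 m[φ1→X14] = [81, 81, 81, 56]
r4 m[φ2→X14] = [4, 3, 2, 3]
r4 m[X2→φ0] = [1, 1, 1, 1]
r4 m[X6→φ0] = [28, 36, 21, 36]
r4 m[X6→φ1] = [6, 9, 8, 8]
r4 m[X14→φ1] = [4, 3, 2, 3]
r4 m[X14→φ2] = [81, 81, 81, 56]
r5 m[φ0→X2] = [324, 216, 252, 288]
r5 m[φ0→X6] = [6, 9, 8, 8]
r5 m[φ1→X6] = [28, 36, 21, 36]
r5 m[φ1→X14] = [81, 81, 81, 56]
r5 m[φ2→X14] = [4, 3, 2, 3]
r5 m[X2→φ0] = [1, 1, 1, 1]
r5 m[X6→φ0] = [28, 36, 21, 36]
r5 m[X6→φ1] = [6, 9, 8, 8]
r5 m[X14→φ1] = [4, 3, 2, 3]
r5 m[X14→φ2] = [81, 81, 81, 56]
r6 m[φ0→X2] = [324, 216, 252, 288]
r6 m[φ0→X6] = [6, 9, 8, 8]
r6 m[φ1→X6] = [28, 36, 21, 36]
r6 m[φ1→X14] = [81, 81, 81, 56]
r6 m[φ2→X14] = [4, 3, 2, 3]
r6 m[X2→φ0] = [1, 1, 1, 1]
r6 m[X6→φ0] = [28, 36, 21, 36]
r6 m[X6→φ1] = [6, 9, 8, 8]
r6 m[X14→φ1] = [4, 3, 2, 3]
r6 m[X14→φ2] = [81, 81, 81, 56]
fixed point reached at round 6
traceback from X2: (X2=0, X6=1, X14=0), score=324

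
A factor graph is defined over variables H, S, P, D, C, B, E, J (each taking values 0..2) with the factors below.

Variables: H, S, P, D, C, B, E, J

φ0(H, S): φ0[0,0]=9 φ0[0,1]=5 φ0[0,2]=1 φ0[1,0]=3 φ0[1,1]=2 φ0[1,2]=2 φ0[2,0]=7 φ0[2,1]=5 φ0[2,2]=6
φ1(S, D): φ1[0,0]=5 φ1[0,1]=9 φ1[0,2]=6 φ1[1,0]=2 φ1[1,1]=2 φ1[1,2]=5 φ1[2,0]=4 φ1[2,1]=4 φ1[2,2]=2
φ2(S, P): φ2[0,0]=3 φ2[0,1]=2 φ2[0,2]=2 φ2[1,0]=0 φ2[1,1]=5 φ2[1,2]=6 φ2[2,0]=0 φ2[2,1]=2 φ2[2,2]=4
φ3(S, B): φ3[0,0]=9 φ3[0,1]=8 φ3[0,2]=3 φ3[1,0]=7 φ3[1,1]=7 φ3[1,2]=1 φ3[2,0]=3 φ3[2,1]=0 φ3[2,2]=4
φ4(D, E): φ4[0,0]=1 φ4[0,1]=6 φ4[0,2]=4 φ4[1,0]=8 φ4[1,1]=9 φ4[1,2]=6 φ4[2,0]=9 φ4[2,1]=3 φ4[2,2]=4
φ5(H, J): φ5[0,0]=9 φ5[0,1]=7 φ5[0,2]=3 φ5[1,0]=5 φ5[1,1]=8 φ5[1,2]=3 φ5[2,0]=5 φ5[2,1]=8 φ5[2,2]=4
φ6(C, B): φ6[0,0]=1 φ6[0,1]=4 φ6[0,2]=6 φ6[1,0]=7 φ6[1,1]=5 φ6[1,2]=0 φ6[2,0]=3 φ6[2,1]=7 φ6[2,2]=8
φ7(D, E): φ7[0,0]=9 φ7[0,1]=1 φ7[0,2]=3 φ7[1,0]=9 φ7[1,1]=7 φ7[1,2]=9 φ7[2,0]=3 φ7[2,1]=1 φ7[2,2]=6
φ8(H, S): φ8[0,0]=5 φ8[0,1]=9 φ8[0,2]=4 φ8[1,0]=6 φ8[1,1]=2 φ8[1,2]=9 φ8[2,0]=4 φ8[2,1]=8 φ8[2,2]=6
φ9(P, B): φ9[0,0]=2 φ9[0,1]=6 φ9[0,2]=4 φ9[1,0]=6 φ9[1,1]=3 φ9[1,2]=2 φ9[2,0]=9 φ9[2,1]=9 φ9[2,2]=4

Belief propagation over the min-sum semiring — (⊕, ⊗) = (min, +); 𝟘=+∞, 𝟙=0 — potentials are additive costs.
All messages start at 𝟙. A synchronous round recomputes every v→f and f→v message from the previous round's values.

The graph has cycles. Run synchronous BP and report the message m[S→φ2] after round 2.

init: all messages = 𝟙 over 3 values
r1 m[φ0→H] = [1, 2, 5]
r1 m[φ0→S] = [3, 2, 1]
r1 m[φ1→S] = [5, 2, 2]
r1 m[φ1→D] = [2, 2, 2]
r1 m[φ2→S] = [2, 0, 0]
r1 m[φ2→P] = [0, 2, 2]
r1 m[φ3→S] = [3, 1, 0]
r1 m[φ3→B] = [3, 0, 1]
r1 m[φ4→D] = [1, 6, 3]
r1 m[φ4→E] = [1, 3, 4]
r1 m[φ5→H] = [3, 3, 4]
r1 m[φ5→J] = [5, 7, 3]
r1 m[φ6→C] = [1, 0, 3]
r1 m[φ6→B] = [1, 4, 0]
r1 m[φ7→D] = [1, 7, 1]
r1 m[φ7→E] = [3, 1, 3]
r1 m[φ8→H] = [4, 2, 4]
r1 m[φ8→S] = [4, 2, 4]
r1 m[φ9→P] = [2, 2, 4]
r1 m[φ9→B] = [2, 3, 2]
r1 m[H→φ0] = [0, 0, 0]
r1 m[H→φ5] = [0, 0, 0]
r1 m[H→φ8] = [0, 0, 0]
r1 m[S→φ0] = [0, 0, 0]
r1 m[S→φ1] = [0, 0, 0]
r1 m[S→φ2] = [0, 0, 0]
r1 m[S→φ3] = [0, 0, 0]
r1 m[S→φ8] = [0, 0, 0]
r1 m[P→φ2] = [0, 0, 0]
r1 m[P→φ9] = [0, 0, 0]
r1 m[D→φ1] = [0, 0, 0]
r1 m[D→φ4] = [0, 0, 0]
r1 m[D→φ7] = [0, 0, 0]
r1 m[C→φ6] = [0, 0, 0]
r1 m[B→φ3] = [0, 0, 0]
r1 m[B→φ6] = [0, 0, 0]
r1 m[B→φ9] = [0, 0, 0]
r1 m[E→φ4] = [0, 0, 0]
r1 m[E→φ7] = [0, 0, 0]
r1 m[J→φ5] = [0, 0, 0]
r2 m[φ0→H] = [1, 2, 5]
r2 m[φ0→S] = [3, 2, 1]
r2 m[φ1→S] = [5, 2, 2]
r2 m[φ1→D] = [2, 2, 2]
r2 m[φ2→S] = [2, 0, 0]
r2 m[φ2→P] = [0, 2, 2]
r2 m[φ3→S] = [3, 1, 0]
r2 m[φ3→B] = [3, 0, 1]
r2 m[φ4→D] = [1, 6, 3]
r2 m[φ4→E] = [1, 3, 4]
r2 m[φ5→H] = [3, 3, 4]
r2 m[φ5→J] = [5, 7, 3]
r2 m[φ6→C] = [1, 0, 3]
r2 m[φ6→B] = [1, 4, 0]
r2 m[φ7→D] = [1, 7, 1]
r2 m[φ7→E] = [3, 1, 3]
r2 m[φ8→H] = [4, 2, 4]
r2 m[φ8→S] = [4, 2, 4]
r2 m[φ9→P] = [2, 2, 4]
r2 m[φ9→B] = [2, 3, 2]
r2 m[H→φ0] = [7, 5, 8]
r2 m[H→φ5] = [5, 4, 9]
r2 m[H→φ8] = [4, 5, 9]
r2 m[S→φ0] = [14, 5, 6]
r2 m[S→φ1] = [12, 5, 5]
r2 m[S→φ2] = [15, 7, 7]
r2 m[S→φ3] = [14, 6, 7]
r2 m[S→φ8] = [13, 5, 3]
r2 m[P→φ2] = [2, 2, 4]
r2 m[P→φ9] = [0, 2, 2]
r2 m[D→φ1] = [2, 13, 4]
r2 m[D→φ4] = [3, 9, 3]
r2 m[D→φ7] = [3, 8, 5]
r2 m[C→φ6] = [0, 0, 0]
r2 m[B→φ3] = [3, 7, 2]
r2 m[B→φ6] = [5, 3, 3]
r2 m[B→φ9] = [4, 4, 1]
r2 m[E→φ4] = [3, 1, 3]
r2 m[E→φ7] = [1, 3, 4]
r2 m[J→φ5] = [0, 0, 0]

message @ round 2 = [15, 7, 7]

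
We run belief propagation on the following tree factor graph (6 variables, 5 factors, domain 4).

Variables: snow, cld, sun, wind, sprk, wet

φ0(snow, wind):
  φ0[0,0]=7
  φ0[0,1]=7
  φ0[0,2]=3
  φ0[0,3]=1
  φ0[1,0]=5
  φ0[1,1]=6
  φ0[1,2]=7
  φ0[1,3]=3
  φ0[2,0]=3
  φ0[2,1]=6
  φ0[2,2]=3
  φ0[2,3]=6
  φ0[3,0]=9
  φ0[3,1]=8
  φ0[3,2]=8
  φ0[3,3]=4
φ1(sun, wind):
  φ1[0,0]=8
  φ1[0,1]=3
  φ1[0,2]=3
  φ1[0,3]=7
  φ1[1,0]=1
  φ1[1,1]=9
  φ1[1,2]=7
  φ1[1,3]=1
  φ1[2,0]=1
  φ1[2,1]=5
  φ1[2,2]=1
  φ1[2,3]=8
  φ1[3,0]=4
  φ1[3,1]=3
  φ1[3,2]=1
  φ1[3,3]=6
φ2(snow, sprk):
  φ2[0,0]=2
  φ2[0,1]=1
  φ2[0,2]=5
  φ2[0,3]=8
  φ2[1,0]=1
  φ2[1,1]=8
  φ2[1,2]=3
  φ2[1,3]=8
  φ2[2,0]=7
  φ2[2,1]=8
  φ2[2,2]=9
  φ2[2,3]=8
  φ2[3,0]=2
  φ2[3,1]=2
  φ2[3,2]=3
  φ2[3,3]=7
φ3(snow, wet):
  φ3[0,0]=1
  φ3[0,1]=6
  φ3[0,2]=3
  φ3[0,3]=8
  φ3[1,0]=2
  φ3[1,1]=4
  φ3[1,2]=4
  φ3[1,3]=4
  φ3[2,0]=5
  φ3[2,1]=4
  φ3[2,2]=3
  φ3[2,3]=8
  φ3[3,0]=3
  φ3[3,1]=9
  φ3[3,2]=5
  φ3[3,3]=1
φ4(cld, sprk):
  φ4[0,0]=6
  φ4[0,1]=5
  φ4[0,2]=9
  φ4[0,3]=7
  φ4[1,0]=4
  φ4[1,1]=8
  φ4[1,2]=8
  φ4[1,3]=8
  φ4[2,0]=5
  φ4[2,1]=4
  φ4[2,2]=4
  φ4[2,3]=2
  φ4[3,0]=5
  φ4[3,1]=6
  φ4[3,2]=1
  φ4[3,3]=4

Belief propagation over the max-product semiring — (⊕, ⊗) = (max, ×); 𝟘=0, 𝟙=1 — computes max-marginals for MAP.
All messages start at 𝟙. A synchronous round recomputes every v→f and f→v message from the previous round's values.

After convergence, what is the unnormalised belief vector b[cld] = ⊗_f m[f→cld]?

init: all messages = 𝟙 over 4 values
r1 m[φ0→snow] = [7, 7, 6, 9]
r1 m[φ0→wind] = [9, 8, 8, 6]
r1 m[φ1→sun] = [8, 9, 8, 6]
r1 m[φ1→wind] = [8, 9, 7, 8]
r1 m[φ2→snow] = [8, 8, 9, 7]
r1 m[φ2→sprk] = [7, 8, 9, 8]
r1 m[φ3→snow] = [8, 4, 8, 9]
r1 m[φ3→wet] = [5, 9, 5, 8]
r1 m[φ4→cld] = [9, 8, 5, 6]
r1 m[φ4→sprk] = [6, 8, 9, 8]
r1 m[snow→φ0] = [1, 1, 1, 1]
r1 m[snow→φ2] = [1, 1, 1, 1]
r1 m[snow→φ3] = [1, 1, 1, 1]
r1 m[cld→φ4] = [1, 1, 1, 1]
r1 m[sun→φ1] = [1, 1, 1, 1]
r1 m[wind→φ0] = [1, 1, 1, 1]
r1 m[wind→φ1] = [1, 1, 1, 1]
r1 m[sprk→φ2] = [1, 1, 1, 1]
r1 m[sprk→φ4] = [1, 1, 1, 1]
r1 m[wet→φ3] = [1, 1, 1, 1]
r2 m[φ0→snow] = [7, 7, 6, 9]
r2 m[φ0→wind] = [9, 8, 8, 6]
r2 m[φ1→sun] = [8, 9, 8, 6]
r2 m[φ1→wind] = [8, 9, 7, 8]
r2 m[φ2→snow] = [8, 8, 9, 7]
r2 m[φ2→sprk] = [7, 8, 9, 8]
r2 m[φ3→snow] = [8, 4, 8, 9]
r2 m[φ3→wet] = [5, 9, 5, 8]
r2 m[φ4→cld] = [9, 8, 5, 6]
r2 m[φ4→sprk] = [6, 8, 9, 8]
r2 m[snow→φ0] = [64, 32, 72, 63]
r2 m[snow→φ2] = [56, 28, 48, 81]
r2 m[snow→φ3] = [56, 56, 54, 63]
r2 m[cld→φ4] = [1, 1, 1, 1]
r2 m[sun→φ1] = [1, 1, 1, 1]
r2 m[wind→φ0] = [8, 9, 7, 8]
r2 m[wind→φ1] = [9, 8, 8, 6]
r2 m[sprk→φ2] = [6, 8, 9, 8]
r2 m[sprk→φ4] = [7, 8, 9, 8]
r2 m[wet→φ3] = [1, 1, 1, 1]
r3 m[φ0→snow] = [63, 54, 54, 72]
r3 m[φ0→wind] = [567, 504, 504, 432]
r3 m[φ1→sun] = [72, 72, 48, 36]
r3 m[φ1→wind] = [8, 9, 7, 8]
r3 m[φ2→snow] = [64, 64, 81, 56]
r3 m[φ2→sprk] = [336, 384, 432, 567]
r3 m[φ3→snow] = [8, 4, 8, 9]
r3 m[φ3→wet] = [270, 567, 315, 448]
r3 m[φ4→cld] = [81, 72, 36, 48]
r3 m[φ4→sprk] = [6, 8, 9, 8]
r3 m[snow→φ0] = [64, 32, 72, 63]
r3 m[snow→φ2] = [56, 28, 48, 81]
r3 m[snow→φ3] = [56, 56, 54, 63]
r3 m[cld→φ4] = [1, 1, 1, 1]
r3 m[sun→φ1] = [1, 1, 1, 1]
r3 m[wind→φ0] = [8, 9, 7, 8]
r3 m[wind→φ1] = [9, 8, 8, 6]
r3 m[sprk→φ2] = [6, 8, 9, 8]
r3 m[sprk→φ4] = [7, 8, 9, 8]
r3 m[wet→φ3] = [1, 1, 1, 1]
r4 m[φ0→snow] = [63, 54, 54, 72]
r4 m[φ0→wind] = [567, 504, 504, 432]
r4 m[φ1→sun] = [72, 72, 48, 36]
r4 m[φ1→wind] = [8, 9, 7, 8]
r4 m[φ2→snow] = [64, 64, 81, 56]
r4 m[φ2→sprk] = [336, 384, 432, 567]
r4 m[φ3→snow] = [8, 4, 8, 9]
r4 m[φ3→wet] = [270, 567, 315, 448]
r4 m[φ4→cld] = [81, 72, 36, 48]
r4 m[φ4→sprk] = [6, 8, 9, 8]
r4 m[snow→φ0] = [512, 256, 648, 504]
r4 m[snow→φ2] = [504, 216, 432, 648]
r4 m[snow→φ3] = [4032, 3456, 4374, 4032]
r4 m[cld→φ4] = [1, 1, 1, 1]
r4 m[sun→φ1] = [1, 1, 1, 1]
r4 m[wind→φ0] = [8, 9, 7, 8]
r4 m[wind→φ1] = [567, 504, 504, 432]
r4 m[sprk→φ2] = [6, 8, 9, 8]
r4 m[sprk→φ4] = [336, 384, 432, 567]
r4 m[wet→φ3] = [1, 1, 1, 1]
r5 m[φ0→snow] = [63, 54, 54, 72]
r5 m[φ0→wind] = [4536, 4032, 4032, 3888]
r5 m[φ1→sun] = [4536, 4536, 3456, 2592]
r5 m[φ1→wind] = [8, 9, 7, 8]
r5 m[φ2→snow] = [64, 64, 81, 56]
r5 m[φ2→sprk] = [3024, 3456, 3888, 4536]
r5 m[φ3→snow] = [8, 4, 8, 9]
r5 m[φ3→wet] = [21870, 36288, 20160, 34992]
r5 m[φ4→cld] = [3969, 4536, 1728, 2304]
r5 m[φ4→sprk] = [6, 8, 9, 8]
r5 m[snow→φ0] = [512, 256, 648, 504]
r5 m[snow→φ2] = [504, 216, 432, 648]
r5 m[snow→φ3] = [4032, 3456, 4374, 4032]
r5 m[cld→φ4] = [1, 1, 1, 1]
r5 m[sun→φ1] = [1, 1, 1, 1]
r5 m[wind→φ0] = [8, 9, 7, 8]
r5 m[wind→φ1] = [567, 504, 504, 432]
r5 m[sprk→φ2] = [6, 8, 9, 8]
r5 m[sprk→φ4] = [336, 384, 432, 567]
r5 m[wet→φ3] = [1, 1, 1, 1]
r6 m[φ0→snow] = [63, 54, 54, 72]
r6 m[φ0→wind] = [4536, 4032, 4032, 3888]
r6 m[φ1→sun] = [4536, 4536, 3456, 2592]
r6 m[φ1→wind] = [8, 9, 7, 8]
r6 m[φ2→snow] = [64, 64, 81, 56]
r6 m[φ2→sprk] = [3024, 3456, 3888, 4536]
r6 m[φ3→snow] = [8, 4, 8, 9]
r6 m[φ3→wet] = [21870, 36288, 20160, 34992]
r6 m[φ4→cld] = [3969, 4536, 1728, 2304]
r6 m[φ4→sprk] = [6, 8, 9, 8]
r6 m[snow→φ0] = [512, 256, 648, 504]
r6 m[snow→φ2] = [504, 216, 432, 648]
r6 m[snow→φ3] = [4032, 3456, 4374, 4032]
r6 m[cld→φ4] = [1, 1, 1, 1]
r6 m[sun→φ1] = [1, 1, 1, 1]
r6 m[wind→φ0] = [8, 9, 7, 8]
r6 m[wind→φ1] = [4536, 4032, 4032, 3888]
r6 m[sprk→φ2] = [6, 8, 9, 8]
r6 m[sprk→φ4] = [3024, 3456, 3888, 4536]
r6 m[wet→φ3] = [1, 1, 1, 1]
r7 m[φ0→snow] = [63, 54, 54, 72]
r7 m[φ0→wind] = [4536, 4032, 4032, 3888]
r7 m[φ1→sun] = [36288, 36288, 31104, 23328]
r7 m[φ1→wind] = [8, 9, 7, 8]
r7 m[φ2→snow] = [64, 64, 81, 56]
r7 m[φ2→sprk] = [3024, 3456, 3888, 4536]
r7 m[φ3→snow] = [8, 4, 8, 9]
r7 m[φ3→wet] = [21870, 36288, 20160, 34992]
r7 m[φ4→cld] = [34992, 36288, 15552, 20736]
r7 m[φ4→sprk] = [6, 8, 9, 8]
r7 m[snow→φ0] = [512, 256, 648, 504]
r7 m[snow→φ2] = [504, 216, 432, 648]
r7 m[snow→φ3] = [4032, 3456, 4374, 4032]
r7 m[cld→φ4] = [1, 1, 1, 1]
r7 m[sun→φ1] = [1, 1, 1, 1]
r7 m[wind→φ0] = [8, 9, 7, 8]
r7 m[wind→φ1] = [4536, 4032, 4032, 3888]
r7 m[sprk→φ2] = [6, 8, 9, 8]
r7 m[sprk→φ4] = [3024, 3456, 3888, 4536]
r7 m[wet→φ3] = [1, 1, 1, 1]
r8 m[φ0→snow] = [63, 54, 54, 72]
r8 m[φ0→wind] = [4536, 4032, 4032, 3888]
r8 m[φ1→sun] = [36288, 36288, 31104, 23328]
r8 m[φ1→wind] = [8, 9, 7, 8]
r8 m[φ2→snow] = [64, 64, 81, 56]
r8 m[φ2→sprk] = [3024, 3456, 3888, 4536]
r8 m[φ3→snow] = [8, 4, 8, 9]
r8 m[φ3→wet] = [21870, 36288, 20160, 34992]
r8 m[φ4→cld] = [34992, 36288, 15552, 20736]
r8 m[φ4→sprk] = [6, 8, 9, 8]
r8 m[snow→φ0] = [512, 256, 648, 504]
r8 m[snow→φ2] = [504, 216, 432, 648]
r8 m[snow→φ3] = [4032, 3456, 4374, 4032]
r8 m[cld→φ4] = [1, 1, 1, 1]
r8 m[sun→φ1] = [1, 1, 1, 1]
r8 m[wind→φ0] = [8, 9, 7, 8]
r8 m[wind→φ1] = [4536, 4032, 4032, 3888]
r8 m[sprk→φ2] = [6, 8, 9, 8]
r8 m[sprk→φ4] = [3024, 3456, 3888, 4536]
r8 m[wet→φ3] = [1, 1, 1, 1]
fixed point reached at round 8
b[cld] = ⊗ incoming = [34992, 36288, 15552, 20736]

b[cld] = [34992, 36288, 15552, 20736]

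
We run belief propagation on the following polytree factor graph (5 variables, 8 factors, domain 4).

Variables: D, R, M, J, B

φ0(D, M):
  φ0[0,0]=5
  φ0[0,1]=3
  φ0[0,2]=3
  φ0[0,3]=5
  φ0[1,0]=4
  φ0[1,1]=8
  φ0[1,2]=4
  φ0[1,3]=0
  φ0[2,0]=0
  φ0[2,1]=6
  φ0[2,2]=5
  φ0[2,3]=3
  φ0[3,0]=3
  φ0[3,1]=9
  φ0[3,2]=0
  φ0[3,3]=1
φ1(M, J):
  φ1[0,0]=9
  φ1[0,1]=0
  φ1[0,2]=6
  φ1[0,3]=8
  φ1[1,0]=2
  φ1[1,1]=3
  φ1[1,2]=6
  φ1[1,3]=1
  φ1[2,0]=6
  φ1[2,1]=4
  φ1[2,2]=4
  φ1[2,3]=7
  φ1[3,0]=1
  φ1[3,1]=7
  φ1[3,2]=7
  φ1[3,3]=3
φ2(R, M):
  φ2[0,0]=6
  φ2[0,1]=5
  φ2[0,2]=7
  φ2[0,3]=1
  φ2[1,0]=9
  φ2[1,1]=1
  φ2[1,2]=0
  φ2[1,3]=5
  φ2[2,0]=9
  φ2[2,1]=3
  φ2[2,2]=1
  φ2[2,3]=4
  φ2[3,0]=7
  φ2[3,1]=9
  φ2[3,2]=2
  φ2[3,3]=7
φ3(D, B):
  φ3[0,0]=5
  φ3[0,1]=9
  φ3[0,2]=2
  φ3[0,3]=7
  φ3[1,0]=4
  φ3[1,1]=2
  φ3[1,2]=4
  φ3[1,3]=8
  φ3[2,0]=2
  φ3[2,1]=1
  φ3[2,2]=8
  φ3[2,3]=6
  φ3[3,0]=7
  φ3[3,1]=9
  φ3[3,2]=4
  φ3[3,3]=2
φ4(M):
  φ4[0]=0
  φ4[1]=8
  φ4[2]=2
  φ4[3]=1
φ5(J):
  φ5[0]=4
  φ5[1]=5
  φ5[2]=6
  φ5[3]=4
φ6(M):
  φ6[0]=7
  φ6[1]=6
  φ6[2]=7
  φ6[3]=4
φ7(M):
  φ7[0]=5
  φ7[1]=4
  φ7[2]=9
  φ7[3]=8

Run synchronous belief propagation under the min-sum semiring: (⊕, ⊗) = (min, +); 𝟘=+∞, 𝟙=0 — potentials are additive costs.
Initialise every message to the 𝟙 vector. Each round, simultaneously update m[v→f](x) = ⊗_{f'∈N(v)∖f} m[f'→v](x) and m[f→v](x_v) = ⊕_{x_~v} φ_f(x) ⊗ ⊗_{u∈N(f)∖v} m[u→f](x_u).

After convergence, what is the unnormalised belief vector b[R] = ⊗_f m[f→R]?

b[R] = [21, 25, 24, 25]

init: all messages = 𝟙 over 4 values
r1 m[φ0→D] = [3, 0, 0, 0]
r1 m[φ0→M] = [0, 3, 0, 0]
r1 m[φ1→M] = [0, 1, 4, 1]
r1 m[φ1→J] = [1, 0, 4, 1]
r1 m[φ2→R] = [1, 0, 1, 2]
r1 m[φ2→M] = [6, 1, 0, 1]
r1 m[φ3→D] = [2, 2, 1, 2]
r1 m[φ3→B] = [2, 1, 2, 2]
r1 m[φ4→M] = [0, 8, 2, 1]
r1 m[φ5→J] = [4, 5, 6, 4]
r1 m[φ6→M] = [7, 6, 7, 4]
r1 m[φ7→M] = [5, 4, 9, 8]
r1 m[D→φ0] = [0, 0, 0, 0]
r1 m[D→φ3] = [0, 0, 0, 0]
r1 m[R→φ2] = [0, 0, 0, 0]
r1 m[M→φ0] = [0, 0, 0, 0]
r1 m[M→φ1] = [0, 0, 0, 0]
r1 m[M→φ2] = [0, 0, 0, 0]
r1 m[M→φ4] = [0, 0, 0, 0]
r1 m[M→φ6] = [0, 0, 0, 0]
r1 m[M→φ7] = [0, 0, 0, 0]
r1 m[J→φ1] = [0, 0, 0, 0]
r1 m[J→φ5] = [0, 0, 0, 0]
r1 m[B→φ3] = [0, 0, 0, 0]
r2 m[φ0→D] = [3, 0, 0, 0]
r2 m[φ0→M] = [0, 3, 0, 0]
r2 m[φ1→M] = [0, 1, 4, 1]
r2 m[φ1→J] = [1, 0, 4, 1]
r2 m[φ2→R] = [1, 0, 1, 2]
r2 m[φ2→M] = [6, 1, 0, 1]
r2 m[φ3→D] = [2, 2, 1, 2]
r2 m[φ3→B] = [2, 1, 2, 2]
r2 m[φ4→M] = [0, 8, 2, 1]
r2 m[φ5→J] = [4, 5, 6, 4]
r2 m[φ6→M] = [7, 6, 7, 4]
r2 m[φ7→M] = [5, 4, 9, 8]
r2 m[D→φ0] = [2, 2, 1, 2]
r2 m[D→φ3] = [3, 0, 0, 0]
r2 m[R→φ2] = [0, 0, 0, 0]
r2 m[M→φ0] = [18, 20, 22, 15]
r2 m[M→φ1] = [18, 22, 18, 14]
r2 m[M→φ2] = [12, 22, 22, 14]
r2 m[M→φ4] = [18, 15, 20, 14]
r2 m[M→φ6] = [11, 17, 15, 11]
r2 m[M→φ7] = [13, 19, 13, 7]
r2 m[J→φ1] = [4, 5, 6, 4]
r2 m[J→φ5] = [1, 0, 4, 1]
r2 m[B→φ3] = [0, 0, 0, 0]
r3 m[φ0→D] = [20, 15, 18, 16]
r3 m[φ0→M] = [1, 5, 2, 2]
r3 m[φ1→M] = [5, 5, 9, 5]
r3 m[φ1→J] = [15, 18, 21, 17]
r3 m[φ2→R] = [15, 19, 18, 19]
r3 m[φ2→M] = [6, 1, 0, 1]
r3 m[φ3→D] = [2, 2, 1, 2]
r3 m[φ3→B] = [2, 1, 4, 2]
r3 m[φ4→M] = [0, 8, 2, 1]
r3 m[φ5→J] = [4, 5, 6, 4]
r3 m[φ6→M] = [7, 6, 7, 4]
r3 m[φ7→M] = [5, 4, 9, 8]
r3 m[D→φ0] = [2, 2, 1, 2]
r3 m[D→φ3] = [3, 0, 0, 0]
r3 m[R→φ2] = [0, 0, 0, 0]
r3 m[M→φ0] = [18, 20, 22, 15]
r3 m[M→φ1] = [18, 22, 18, 14]
r3 m[M→φ2] = [12, 22, 22, 14]
r3 m[M→φ4] = [18, 15, 20, 14]
r3 m[M→φ6] = [11, 17, 15, 11]
r3 m[M→φ7] = [13, 19, 13, 7]
r3 m[J→φ1] = [4, 5, 6, 4]
r3 m[J→φ5] = [1, 0, 4, 1]
r3 m[B→φ3] = [0, 0, 0, 0]
r4 m[φ0→D] = [20, 15, 18, 16]
r4 m[φ0→M] = [1, 5, 2, 2]
r4 m[φ1→M] = [5, 5, 9, 5]
r4 m[φ1→J] = [15, 18, 21, 17]
r4 m[φ2→R] = [15, 19, 18, 19]
r4 m[φ2→M] = [6, 1, 0, 1]
r4 m[φ3→D] = [2, 2, 1, 2]
r4 m[φ3→B] = [2, 1, 4, 2]
r4 m[φ4→M] = [0, 8, 2, 1]
r4 m[φ5→J] = [4, 5, 6, 4]
r4 m[φ6→M] = [7, 6, 7, 4]
r4 m[φ7→M] = [5, 4, 9, 8]
r4 m[D→φ0] = [2, 2, 1, 2]
r4 m[D→φ3] = [20, 15, 18, 16]
r4 m[R→φ2] = [0, 0, 0, 0]
r4 m[M→φ0] = [23, 24, 27, 19]
r4 m[M→φ1] = [19, 24, 20, 16]
r4 m[M→φ2] = [18, 28, 29, 20]
r4 m[M→φ4] = [24, 21, 27, 20]
r4 m[M→φ6] = [17, 23, 22, 17]
r4 m[M→φ7] = [19, 25, 20, 13]
r4 m[J→φ1] = [4, 5, 6, 4]
r4 m[J→φ5] = [15, 18, 21, 17]
r4 m[B→φ3] = [0, 0, 0, 0]
r5 m[φ0→D] = [24, 19, 22, 20]
r5 m[φ0→M] = [1, 5, 2, 2]
r5 m[φ1→M] = [5, 5, 9, 5]
r5 m[φ1→J] = [17, 19, 23, 19]
r5 m[φ2→R] = [21, 25, 24, 25]
r5 m[φ2→M] = [6, 1, 0, 1]
r5 m[φ3→D] = [2, 2, 1, 2]
r5 m[φ3→B] = [19, 17, 19, 18]
r5 m[φ4→M] = [0, 8, 2, 1]
r5 m[φ5→J] = [4, 5, 6, 4]
r5 m[φ6→M] = [7, 6, 7, 4]
r5 m[φ7→M] = [5, 4, 9, 8]
r5 m[D→φ0] = [2, 2, 1, 2]
r5 m[D→φ3] = [20, 15, 18, 16]
r5 m[R→φ2] = [0, 0, 0, 0]
r5 m[M→φ0] = [23, 24, 27, 19]
r5 m[M→φ1] = [19, 24, 20, 16]
r5 m[M→φ2] = [18, 28, 29, 20]
r5 m[M→φ4] = [24, 21, 27, 20]
r5 m[M→φ6] = [17, 23, 22, 17]
r5 m[M→φ7] = [19, 25, 20, 13]
r5 m[J→φ1] = [4, 5, 6, 4]
r5 m[J→φ5] = [15, 18, 21, 17]
r5 m[B→φ3] = [0, 0, 0, 0]
r6 m[φ0→D] = [24, 19, 22, 20]
r6 m[φ0→M] = [1, 5, 2, 2]
r6 m[φ1→M] = [5, 5, 9, 5]
r6 m[φ1→J] = [17, 19, 23, 19]
r6 m[φ2→R] = [21, 25, 24, 25]
r6 m[φ2→M] = [6, 1, 0, 1]
r6 m[φ3→D] = [2, 2, 1, 2]
r6 m[φ3→B] = [19, 17, 19, 18]
r6 m[φ4→M] = [0, 8, 2, 1]
r6 m[φ5→J] = [4, 5, 6, 4]
r6 m[φ6→M] = [7, 6, 7, 4]
r6 m[φ7→M] = [5, 4, 9, 8]
r6 m[D→φ0] = [2, 2, 1, 2]
r6 m[D→φ3] = [24, 19, 22, 20]
r6 m[R→φ2] = [0, 0, 0, 0]
r6 m[M→φ0] = [23, 24, 27, 19]
r6 m[M→φ1] = [19, 24, 20, 16]
r6 m[M→φ2] = [18, 28, 29, 20]
r6 m[M→φ4] = [24, 21, 27, 20]
r6 m[M→φ6] = [17, 23, 22, 17]
r6 m[M→φ7] = [19, 25, 20, 13]
r6 m[J→φ1] = [4, 5, 6, 4]
r6 m[J→φ5] = [17, 19, 23, 19]
r6 m[B→φ3] = [0, 0, 0, 0]
r7 m[φ0→D] = [24, 19, 22, 20]
r7 m[φ0→M] = [1, 5, 2, 2]
r7 m[φ1→M] = [5, 5, 9, 5]
r7 m[φ1→J] = [17, 19, 23, 19]
r7 m[φ2→R] = [21, 25, 24, 25]
r7 m[φ2→M] = [6, 1, 0, 1]
r7 m[φ3→D] = [2, 2, 1, 2]
r7 m[φ3→B] = [23, 21, 23, 22]
r7 m[φ4→M] = [0, 8, 2, 1]
r7 m[φ5→J] = [4, 5, 6, 4]
r7 m[φ6→M] = [7, 6, 7, 4]
r7 m[φ7→M] = [5, 4, 9, 8]
r7 m[D→φ0] = [2, 2, 1, 2]
r7 m[D→φ3] = [24, 19, 22, 20]
r7 m[R→φ2] = [0, 0, 0, 0]
r7 m[M→φ0] = [23, 24, 27, 19]
r7 m[M→φ1] = [19, 24, 20, 16]
r7 m[M→φ2] = [18, 28, 29, 20]
r7 m[M→φ4] = [24, 21, 27, 20]
r7 m[M→φ6] = [17, 23, 22, 17]
r7 m[M→φ7] = [19, 25, 20, 13]
r7 m[J→φ1] = [4, 5, 6, 4]
r7 m[J→φ5] = [17, 19, 23, 19]
r7 m[B→φ3] = [0, 0, 0, 0]
r8 m[φ0→D] = [24, 19, 22, 20]
r8 m[φ0→M] = [1, 5, 2, 2]
r8 m[φ1→M] = [5, 5, 9, 5]
r8 m[φ1→J] = [17, 19, 23, 19]
r8 m[φ2→R] = [21, 25, 24, 25]
r8 m[φ2→M] = [6, 1, 0, 1]
r8 m[φ3→D] = [2, 2, 1, 2]
r8 m[φ3→B] = [23, 21, 23, 22]
r8 m[φ4→M] = [0, 8, 2, 1]
r8 m[φ5→J] = [4, 5, 6, 4]
r8 m[φ6→M] = [7, 6, 7, 4]
r8 m[φ7→M] = [5, 4, 9, 8]
r8 m[D→φ0] = [2, 2, 1, 2]
r8 m[D→φ3] = [24, 19, 22, 20]
r8 m[R→φ2] = [0, 0, 0, 0]
r8 m[M→φ0] = [23, 24, 27, 19]
r8 m[M→φ1] = [19, 24, 20, 16]
r8 m[M→φ2] = [18, 28, 29, 20]
r8 m[M→φ4] = [24, 21, 27, 20]
r8 m[M→φ6] = [17, 23, 22, 17]
r8 m[M→φ7] = [19, 25, 20, 13]
r8 m[J→φ1] = [4, 5, 6, 4]
r8 m[J→φ5] = [17, 19, 23, 19]
r8 m[B→φ3] = [0, 0, 0, 0]
fixed point reached at round 8
b[R] = ⊗ incoming = [21, 25, 24, 25]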